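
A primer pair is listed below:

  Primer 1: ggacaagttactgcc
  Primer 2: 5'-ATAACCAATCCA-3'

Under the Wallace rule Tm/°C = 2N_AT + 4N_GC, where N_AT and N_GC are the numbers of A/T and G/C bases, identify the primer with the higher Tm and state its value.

Primer 1, 46°C

Primer 1: A+T=7, G+C=8 → Tm = 2(7)+4(8) = 46°C
Primer 2: A+T=8, G+C=4 → Tm = 2(8)+4(4) = 32°C
46°C vs 32°C → primer 1 is higher.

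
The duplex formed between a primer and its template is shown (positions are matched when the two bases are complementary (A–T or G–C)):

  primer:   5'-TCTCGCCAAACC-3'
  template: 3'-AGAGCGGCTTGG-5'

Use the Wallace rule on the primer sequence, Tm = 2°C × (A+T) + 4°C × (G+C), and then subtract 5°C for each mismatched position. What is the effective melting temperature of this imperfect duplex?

Primer base counts: A=3, T=2, G=1, C=6 → A+T=5, G+C=7
Perfect-match Tm = 2(5) + 4(7) = 10 + 28 = 38°C
Mismatches (positions where the bases are not complementary): 1 (at position 8)
Effective Tm = 38 − 1×5 = 38 − 5 = 33°C

33°C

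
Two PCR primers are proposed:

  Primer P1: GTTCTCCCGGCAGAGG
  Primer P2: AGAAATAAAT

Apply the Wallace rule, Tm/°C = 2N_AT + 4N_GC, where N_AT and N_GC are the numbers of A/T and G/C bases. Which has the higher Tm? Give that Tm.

Primer P1: A+T=5, G+C=11 → Tm = 2(5)+4(11) = 54°C
Primer P2: A+T=9, G+C=1 → Tm = 2(9)+4(1) = 22°C
54°C vs 22°C → primer P1 is higher.

Primer P1, 54°C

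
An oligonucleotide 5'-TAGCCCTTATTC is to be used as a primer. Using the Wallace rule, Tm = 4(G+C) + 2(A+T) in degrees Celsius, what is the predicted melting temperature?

C=4, T=5, G=1, A=2
A+T = 7, G+C = 5
Tm = 2(7) + 4(5) = 14 + 20 = 34°C

34°C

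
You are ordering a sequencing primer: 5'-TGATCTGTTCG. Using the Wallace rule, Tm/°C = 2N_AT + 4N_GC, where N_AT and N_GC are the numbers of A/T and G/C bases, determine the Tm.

Scanning the sequence gives C=2, A=1, G=3, T=5.
AT pairs contribute 6, GC pairs contribute 5.
Tm = 2×6 + 4×5 = 32°C

32°C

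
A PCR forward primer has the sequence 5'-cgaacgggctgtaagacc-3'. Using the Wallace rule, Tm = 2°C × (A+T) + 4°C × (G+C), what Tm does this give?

A=5, C=5, T=2, G=6
So N_AT = 7 and N_GC = 11.
Tm = 2×7 + 4×11 = 58°C

58°C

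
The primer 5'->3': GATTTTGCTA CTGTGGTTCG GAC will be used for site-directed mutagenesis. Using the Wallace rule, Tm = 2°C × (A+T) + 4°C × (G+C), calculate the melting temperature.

68°C

Base counts: T=9, C=4, G=7, A=3
So N_AT = 12 and N_GC = 11.
Tm = 2×12 + 4×11 = 68°C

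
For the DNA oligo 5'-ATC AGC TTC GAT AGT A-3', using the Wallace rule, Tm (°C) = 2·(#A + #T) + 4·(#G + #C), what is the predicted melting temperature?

44°C

Counting bases: C=3, T=5, A=5, G=3
So N_AT = 10 and N_GC = 6.
Tm = 2(10) + 4(6) = 20 + 24 = 44°C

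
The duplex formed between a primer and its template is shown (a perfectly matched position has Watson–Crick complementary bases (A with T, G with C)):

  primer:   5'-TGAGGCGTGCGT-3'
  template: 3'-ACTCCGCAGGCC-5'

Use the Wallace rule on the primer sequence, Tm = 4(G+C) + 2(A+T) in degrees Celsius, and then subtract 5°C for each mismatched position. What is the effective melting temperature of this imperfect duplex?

30°C

Primer base counts: A=1, T=3, G=6, C=2 → A+T=4, G+C=8
Perfect-match Tm = 2(4) + 4(8) = 8 + 32 = 40°C
Mismatches (positions where the bases are not complementary): 2 (at positions 9, 12)
Effective Tm = 40 − 2×5 = 40 − 10 = 30°C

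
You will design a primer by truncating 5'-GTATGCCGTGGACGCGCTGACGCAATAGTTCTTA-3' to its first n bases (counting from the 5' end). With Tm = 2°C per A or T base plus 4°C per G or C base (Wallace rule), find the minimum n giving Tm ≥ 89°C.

n = 28

First 27 bases: GTATGCCGTGGACGCGCTGACGCAATA → Tm = 86°C (< 89°C)
First 28 bases: GTATGCCGTGGACGCGCTGACGCAATAG → Tm = 90°C (≥ 89°C)
Each additional base adds 2°C (A/T) or 4°C (G/C), so Tm is non-decreasing in n; n = 28 is the first length to reach 89°C.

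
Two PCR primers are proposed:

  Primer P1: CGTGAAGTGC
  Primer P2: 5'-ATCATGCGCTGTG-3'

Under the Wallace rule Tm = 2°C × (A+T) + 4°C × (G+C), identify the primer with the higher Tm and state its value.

Primer P2, 40°C

Primer P1: A+T=4, G+C=6 → Tm = 2(4)+4(6) = 32°C
Primer P2: A+T=6, G+C=7 → Tm = 2(6)+4(7) = 40°C
32°C vs 40°C → primer P2 is higher.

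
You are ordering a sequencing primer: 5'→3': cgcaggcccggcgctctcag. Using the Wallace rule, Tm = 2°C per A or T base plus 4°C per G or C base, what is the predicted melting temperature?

72°C

G=7, A=2, C=9, T=2
AT pairs contribute 4, GC pairs contribute 16.
Tm = 4·16 + 2·4 = 64 + 8 = 72°C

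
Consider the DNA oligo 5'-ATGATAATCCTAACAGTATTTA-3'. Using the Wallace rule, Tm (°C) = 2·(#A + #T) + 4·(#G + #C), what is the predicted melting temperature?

54°C

T=8, G=2, C=3, A=9
AT pairs contribute 17, GC pairs contribute 5.
Tm = 2×17 + 4×5 = 54°C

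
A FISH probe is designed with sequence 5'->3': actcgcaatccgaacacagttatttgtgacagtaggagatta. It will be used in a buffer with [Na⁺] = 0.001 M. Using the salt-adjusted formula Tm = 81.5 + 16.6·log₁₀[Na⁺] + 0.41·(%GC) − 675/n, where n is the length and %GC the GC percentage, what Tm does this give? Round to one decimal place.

32.2°C

Length n = 42. Counting bases: T=11, C=8, A=14, G=9
G+C = 17, so %GC = 17/42 × 100 = 40.476%
Salt term: 16.6 × (-3) = -49.8
GC term: 0.41 × 40.476 = 16.595; length term: −675/42 = −16.071
Tm = 81.5 + (-49.8) + 16.595 − 16.071 = 32.224 → 32.2°C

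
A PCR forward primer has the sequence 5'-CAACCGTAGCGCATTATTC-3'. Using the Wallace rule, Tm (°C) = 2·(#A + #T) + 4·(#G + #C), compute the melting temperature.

56°C

Scanning the sequence gives A=5, T=5, C=6, G=3.
So N_AT = 10 and N_GC = 9.
Tm = 2×10 + 4×9 = 56°C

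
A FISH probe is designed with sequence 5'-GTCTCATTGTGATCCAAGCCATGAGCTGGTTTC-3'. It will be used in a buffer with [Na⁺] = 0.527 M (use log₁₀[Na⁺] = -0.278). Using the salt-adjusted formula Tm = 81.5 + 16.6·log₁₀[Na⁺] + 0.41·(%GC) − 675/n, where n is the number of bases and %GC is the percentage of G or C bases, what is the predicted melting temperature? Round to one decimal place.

Length n = 33. Scanning the sequence gives G=8, T=11, A=6, C=8.
G+C = 16, so %GC = 16/33 × 100 = 48.485%
Salt term: 16.6 × (-0.278) = -4.615
GC term: 0.41 × 48.485 = 19.879; length term: −675/33 = −20.455
Tm = 81.5 + (-4.615) + 19.879 − 20.455 = 76.309 → 76.3°C

76.3°C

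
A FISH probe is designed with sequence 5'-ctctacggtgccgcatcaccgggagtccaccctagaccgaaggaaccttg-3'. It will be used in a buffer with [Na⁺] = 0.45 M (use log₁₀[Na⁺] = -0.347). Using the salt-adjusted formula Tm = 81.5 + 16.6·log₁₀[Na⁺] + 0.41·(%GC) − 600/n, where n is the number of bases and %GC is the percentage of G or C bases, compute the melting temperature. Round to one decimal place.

Length n = 50. Base counts: G=13, T=8, C=18, A=11
G+C = 31, so %GC = 31/50 × 100 = 62%
Salt term: 16.6 × (-0.347) = -5.76
GC term: 0.41 × 62 = 25.42; length term: −600/50 = −12
Tm = 81.5 + (-5.76) + 25.42 − 12 = 89.16 → 89.2°C

89.2°C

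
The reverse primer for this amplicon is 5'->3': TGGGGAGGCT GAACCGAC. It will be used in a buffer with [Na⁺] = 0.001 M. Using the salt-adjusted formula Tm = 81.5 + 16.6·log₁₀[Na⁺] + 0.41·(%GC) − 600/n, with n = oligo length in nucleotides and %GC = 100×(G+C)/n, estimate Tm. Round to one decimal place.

25.7°C

Length n = 18. Scanning the sequence gives A=4, T=2, C=4, G=8.
G+C = 12, so %GC = 12/18 × 100 = 66.667%
Salt term: 16.6 × (-3) = -49.8
GC term: 0.41 × 66.667 = 27.333; length term: −600/18 = −33.333
Tm = 81.5 + (-49.8) + 27.333 − 33.333 = 25.7 → 25.7°C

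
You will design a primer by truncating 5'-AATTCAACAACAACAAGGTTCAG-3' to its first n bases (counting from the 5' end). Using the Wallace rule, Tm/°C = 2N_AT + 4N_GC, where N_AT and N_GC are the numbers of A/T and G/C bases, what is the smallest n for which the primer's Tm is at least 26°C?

n = 11

First 10 bases: AATTCAACAA → Tm = 24°C (< 26°C)
First 11 bases: AATTCAACAAC → Tm = 28°C (≥ 26°C)
Since every base adds ≥2°C, Tm only increases with n, so the threshold is first crossed at n = 11.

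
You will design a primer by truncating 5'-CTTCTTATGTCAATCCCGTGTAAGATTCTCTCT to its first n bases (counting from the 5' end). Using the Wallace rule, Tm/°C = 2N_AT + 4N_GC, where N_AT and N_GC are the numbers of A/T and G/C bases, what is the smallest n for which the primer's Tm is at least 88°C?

First 31 bases: CTTCTTATGTCAATCCCGTGTAAGATTCTCT → Tm = 86°C (< 88°C)
First 32 bases: CTTCTTATGTCAATCCCGTGTAAGATTCTCTC → Tm = 90°C (≥ 88°C)
Each additional base adds 2°C (A/T) or 4°C (G/C), so Tm is non-decreasing in n; n = 32 is the first length to reach 88°C.

n = 32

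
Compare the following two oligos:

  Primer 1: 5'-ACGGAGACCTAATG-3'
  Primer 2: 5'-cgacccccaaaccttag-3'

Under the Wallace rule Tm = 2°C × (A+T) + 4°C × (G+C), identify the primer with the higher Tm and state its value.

Primer 1: A+T=7, G+C=7 → Tm = 2(7)+4(7) = 42°C
Primer 2: A+T=7, G+C=10 → Tm = 2(7)+4(10) = 54°C
42°C vs 54°C → primer 2 is higher.

Primer 2, 54°C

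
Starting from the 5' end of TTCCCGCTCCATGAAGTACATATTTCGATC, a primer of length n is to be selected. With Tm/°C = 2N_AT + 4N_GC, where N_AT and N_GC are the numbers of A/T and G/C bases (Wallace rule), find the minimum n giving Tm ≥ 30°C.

First 8 bases: TTCCCGCT → Tm = 26°C (< 30°C)
First 9 bases: TTCCCGCTC → Tm = 30°C (≥ 30°C)
Each additional base adds 2°C (A/T) or 4°C (G/C), so Tm is non-decreasing in n; n = 9 is the first length to reach 30°C.

n = 9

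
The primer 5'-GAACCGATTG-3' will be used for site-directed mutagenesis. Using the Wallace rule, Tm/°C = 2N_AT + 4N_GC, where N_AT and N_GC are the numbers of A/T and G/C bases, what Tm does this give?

Base counts: T=2, A=3, C=2, G=3
So N_AT = 5 and N_GC = 5.
Tm = 4·5 + 2·5 = 20 + 10 = 30°C

30°C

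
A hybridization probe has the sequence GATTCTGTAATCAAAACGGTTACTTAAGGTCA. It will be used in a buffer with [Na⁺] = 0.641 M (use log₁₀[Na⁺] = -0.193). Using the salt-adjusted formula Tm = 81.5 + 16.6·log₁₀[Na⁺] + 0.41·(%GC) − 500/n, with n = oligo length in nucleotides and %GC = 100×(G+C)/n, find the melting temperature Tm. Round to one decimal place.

Length n = 32. Base counts: T=10, A=11, G=6, C=5
G+C = 11, so %GC = 11/32 × 100 = 34.375%
Salt term: 16.6 × (-0.193) = -3.204
GC term: 0.41 × 34.375 = 14.094; length term: −500/32 = −15.625
Tm = 81.5 + (-3.204) + 14.094 − 15.625 = 76.765 → 76.8°C

76.8°C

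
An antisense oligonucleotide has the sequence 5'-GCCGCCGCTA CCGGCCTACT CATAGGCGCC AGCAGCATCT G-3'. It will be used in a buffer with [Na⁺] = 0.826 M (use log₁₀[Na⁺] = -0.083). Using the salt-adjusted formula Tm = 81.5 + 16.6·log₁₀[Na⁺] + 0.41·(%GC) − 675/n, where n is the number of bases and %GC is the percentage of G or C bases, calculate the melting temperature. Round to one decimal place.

Length n = 41. Counting bases: C=17, T=6, A=7, G=11
G+C = 28, so %GC = 28/41 × 100 = 68.293%
Salt term: 16.6 × (-0.083) = -1.378
GC term: 0.41 × 68.293 = 28; length term: −675/41 = −16.463
Tm = 81.5 + (-1.378) + 28 − 16.463 = 91.659 → 91.7°C

91.7°C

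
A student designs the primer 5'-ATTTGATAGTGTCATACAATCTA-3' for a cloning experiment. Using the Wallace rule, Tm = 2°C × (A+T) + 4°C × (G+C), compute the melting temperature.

58°C

Counting bases: A=8, T=9, C=3, G=3
So N_AT = 17 and N_GC = 6.
Tm = 2×17 + 4×6 = 58°C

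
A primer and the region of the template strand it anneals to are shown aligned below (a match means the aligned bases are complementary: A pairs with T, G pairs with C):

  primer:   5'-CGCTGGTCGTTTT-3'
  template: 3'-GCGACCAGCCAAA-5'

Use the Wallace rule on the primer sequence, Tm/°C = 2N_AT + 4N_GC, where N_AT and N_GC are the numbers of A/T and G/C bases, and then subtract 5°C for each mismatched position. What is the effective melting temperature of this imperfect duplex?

35°C

Primer base counts: A=0, T=6, G=4, C=3 → A+T=6, G+C=7
Perfect-match Tm = 2(6) + 4(7) = 12 + 28 = 40°C
Mismatches (positions where the bases are not complementary): 1 (at position 10)
Effective Tm = 40 − 1×5 = 40 − 5 = 35°C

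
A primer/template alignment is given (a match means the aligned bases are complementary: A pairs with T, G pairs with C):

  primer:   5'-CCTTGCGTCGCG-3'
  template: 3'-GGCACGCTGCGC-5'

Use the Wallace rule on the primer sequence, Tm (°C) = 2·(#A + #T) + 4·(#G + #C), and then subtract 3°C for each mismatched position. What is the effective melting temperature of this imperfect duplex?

36°C

Primer base counts: A=0, T=3, G=4, C=5 → A+T=3, G+C=9
Perfect-match Tm = 2(3) + 4(9) = 6 + 36 = 42°C
Mismatches (positions where the bases are not complementary): 2 (at positions 3, 8)
Effective Tm = 42 − 2×3 = 42 − 6 = 36°C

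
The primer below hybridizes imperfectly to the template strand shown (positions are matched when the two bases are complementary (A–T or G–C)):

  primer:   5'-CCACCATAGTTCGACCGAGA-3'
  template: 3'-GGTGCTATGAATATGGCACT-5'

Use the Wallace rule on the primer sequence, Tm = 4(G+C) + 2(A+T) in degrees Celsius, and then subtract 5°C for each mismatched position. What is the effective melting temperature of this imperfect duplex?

37°C

Primer base counts: A=6, T=3, G=4, C=7 → A+T=9, G+C=11
Perfect-match Tm = 2(9) + 4(11) = 18 + 44 = 62°C
Mismatches (positions where the bases are not complementary): 5 (at positions 5, 9, 12, 13, 18)
Effective Tm = 62 − 5×5 = 62 − 25 = 37°C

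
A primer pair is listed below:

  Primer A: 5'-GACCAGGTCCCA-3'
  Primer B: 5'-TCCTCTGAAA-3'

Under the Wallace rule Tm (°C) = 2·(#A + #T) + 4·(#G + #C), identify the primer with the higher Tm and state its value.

Primer A, 40°C

Primer A: A+T=4, G+C=8 → Tm = 2(4)+4(8) = 40°C
Primer B: A+T=6, G+C=4 → Tm = 2(6)+4(4) = 28°C
40°C vs 28°C → primer A is higher.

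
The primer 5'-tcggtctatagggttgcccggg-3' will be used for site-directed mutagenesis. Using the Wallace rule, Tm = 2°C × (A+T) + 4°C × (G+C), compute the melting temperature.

T=6, C=5, G=9, A=2
A+T = 8, G+C = 14
Tm = 4·14 + 2·8 = 56 + 16 = 72°C

72°C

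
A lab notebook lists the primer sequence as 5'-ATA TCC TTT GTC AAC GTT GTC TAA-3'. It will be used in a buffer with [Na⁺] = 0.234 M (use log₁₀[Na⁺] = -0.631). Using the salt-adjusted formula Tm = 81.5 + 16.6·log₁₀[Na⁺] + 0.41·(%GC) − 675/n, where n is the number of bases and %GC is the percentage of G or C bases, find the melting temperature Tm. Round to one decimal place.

56.6°C

Length n = 24. Counting bases: G=3, T=10, A=6, C=5
G+C = 8, so %GC = 8/24 × 100 = 33.333%
Salt term: 16.6 × (-0.631) = -10.475
GC term: 0.41 × 33.333 = 13.667; length term: −675/24 = −28.125
Tm = 81.5 + (-10.475) + 13.667 − 28.125 = 56.567 → 56.6°C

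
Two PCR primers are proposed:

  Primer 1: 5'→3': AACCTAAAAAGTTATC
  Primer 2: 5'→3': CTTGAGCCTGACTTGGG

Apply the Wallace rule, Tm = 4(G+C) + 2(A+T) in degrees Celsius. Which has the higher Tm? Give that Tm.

Primer 2, 54°C

Primer 1: A+T=12, G+C=4 → Tm = 2(12)+4(4) = 40°C
Primer 2: A+T=7, G+C=10 → Tm = 2(7)+4(10) = 54°C
40°C vs 54°C → primer 2 is higher.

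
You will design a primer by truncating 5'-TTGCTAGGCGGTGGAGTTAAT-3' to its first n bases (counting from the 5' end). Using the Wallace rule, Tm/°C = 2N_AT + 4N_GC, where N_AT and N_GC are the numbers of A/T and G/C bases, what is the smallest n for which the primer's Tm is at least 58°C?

n = 19

First 18 bases: TTGCTAGGCGGTGGAGTT → Tm = 56°C (< 58°C)
First 19 bases: TTGCTAGGCGGTGGAGTTA → Tm = 58°C (≥ 58°C)
Since every base adds ≥2°C, Tm only increases with n, so the threshold is first crossed at n = 19.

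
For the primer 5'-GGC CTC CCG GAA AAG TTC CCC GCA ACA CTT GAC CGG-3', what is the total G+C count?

23

Scanning the sequence gives T=5, A=8, G=9, C=14.
Total G or C: 9 + 14 = 23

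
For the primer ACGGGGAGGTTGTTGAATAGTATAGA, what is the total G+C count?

Base counts: T=7, C=1, A=8, G=10
G+C = 10 + 1 = 11

11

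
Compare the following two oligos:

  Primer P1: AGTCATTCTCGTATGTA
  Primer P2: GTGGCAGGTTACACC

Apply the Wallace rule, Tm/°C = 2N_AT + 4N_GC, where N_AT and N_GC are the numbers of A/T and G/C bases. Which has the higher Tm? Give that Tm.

Primer P1: A+T=11, G+C=6 → Tm = 2(11)+4(6) = 46°C
Primer P2: A+T=6, G+C=9 → Tm = 2(6)+4(9) = 48°C
46°C vs 48°C → primer P2 is higher.

Primer P2, 48°C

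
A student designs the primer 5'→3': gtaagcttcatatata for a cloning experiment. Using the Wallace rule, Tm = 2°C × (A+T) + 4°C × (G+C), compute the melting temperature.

Scanning the sequence gives T=6, C=2, G=2, A=6.
So N_AT = 12 and N_GC = 4.
Tm = 2(12) + 4(4) = 24 + 16 = 40°C

40°C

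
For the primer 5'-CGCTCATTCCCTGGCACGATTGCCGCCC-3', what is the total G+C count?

19

Scanning the sequence gives T=6, A=3, G=6, C=13.
Total G or C: 6 + 13 = 19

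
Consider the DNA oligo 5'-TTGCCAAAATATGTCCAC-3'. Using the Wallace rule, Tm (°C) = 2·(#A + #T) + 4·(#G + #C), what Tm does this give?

Scanning the sequence gives A=6, C=5, G=2, T=5.
So N_AT = 11 and N_GC = 7.
Tm = 2×11 + 4×7 = 50°C

50°C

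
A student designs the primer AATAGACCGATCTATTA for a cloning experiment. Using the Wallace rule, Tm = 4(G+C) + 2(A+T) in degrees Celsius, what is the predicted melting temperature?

Counting bases: A=7, G=2, T=5, C=3
So N_AT = 12 and N_GC = 5.
Tm = 2×12 + 4×5 = 44°C

44°C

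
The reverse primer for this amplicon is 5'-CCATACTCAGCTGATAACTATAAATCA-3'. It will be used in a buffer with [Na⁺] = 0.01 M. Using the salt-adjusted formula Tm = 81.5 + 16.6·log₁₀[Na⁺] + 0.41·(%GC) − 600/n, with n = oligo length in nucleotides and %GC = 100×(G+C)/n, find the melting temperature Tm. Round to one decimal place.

39.7°C

Length n = 27. Scanning the sequence gives C=7, A=11, G=2, T=7.
G+C = 9, so %GC = 9/27 × 100 = 33.333%
Salt term: 16.6 × (-2) = -33.2
GC term: 0.41 × 33.333 = 13.667; length term: −600/27 = −22.222
Tm = 81.5 + (-33.2) + 13.667 − 22.222 = 39.745 → 39.7°C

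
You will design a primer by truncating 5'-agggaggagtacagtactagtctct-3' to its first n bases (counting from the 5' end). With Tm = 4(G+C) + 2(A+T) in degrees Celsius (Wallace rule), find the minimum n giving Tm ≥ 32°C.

First 9 bases: AGGGAGGAG → Tm = 30°C (< 32°C)
First 10 bases: AGGGAGGAGT → Tm = 32°C (≥ 32°C)
Since every base adds ≥2°C, Tm only increases with n, so the threshold is first crossed at n = 10.

n = 10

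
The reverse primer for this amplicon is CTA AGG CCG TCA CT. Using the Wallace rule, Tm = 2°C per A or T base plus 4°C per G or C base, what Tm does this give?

Base counts: G=3, T=3, A=3, C=5
So N_AT = 6 and N_GC = 8.
Tm = 4·8 + 2·6 = 32 + 12 = 44°C

44°C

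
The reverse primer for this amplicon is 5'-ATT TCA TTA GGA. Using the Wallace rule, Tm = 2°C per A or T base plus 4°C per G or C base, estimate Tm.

C=1, T=5, G=2, A=4
So N_AT = 9 and N_GC = 3.
Tm = 2×9 + 4×3 = 30°C

30°C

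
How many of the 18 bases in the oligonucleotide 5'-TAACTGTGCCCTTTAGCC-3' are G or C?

Base counts: A=3, C=6, G=3, T=6
G+C = 3 + 6 = 9

9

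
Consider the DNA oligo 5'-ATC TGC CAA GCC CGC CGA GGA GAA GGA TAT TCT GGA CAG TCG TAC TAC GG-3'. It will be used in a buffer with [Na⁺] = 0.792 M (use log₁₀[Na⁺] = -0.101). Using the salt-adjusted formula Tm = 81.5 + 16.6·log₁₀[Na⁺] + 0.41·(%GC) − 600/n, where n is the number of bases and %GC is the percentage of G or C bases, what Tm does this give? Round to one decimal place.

Length n = 50. Scanning the sequence gives A=13, T=9, G=15, C=13.
G+C = 28, so %GC = 28/50 × 100 = 56%
Salt term: 16.6 × (-0.101) = -1.677
GC term: 0.41 × 56 = 22.96; length term: −600/50 = −12
Tm = 81.5 + (-1.677) + 22.96 − 12 = 90.783 → 90.8°C

90.8°C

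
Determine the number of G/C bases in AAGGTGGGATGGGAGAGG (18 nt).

11

Counting bases: A=5, G=11, T=2, C=0
G+C = 11 + 0 = 11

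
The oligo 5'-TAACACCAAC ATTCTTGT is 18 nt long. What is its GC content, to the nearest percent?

T=6, C=5, G=1, A=6
G+C = 1 + 5 = 6 out of 18 bases
%GC = 6/18 × 100 = 33.33% ≈ 33%

33%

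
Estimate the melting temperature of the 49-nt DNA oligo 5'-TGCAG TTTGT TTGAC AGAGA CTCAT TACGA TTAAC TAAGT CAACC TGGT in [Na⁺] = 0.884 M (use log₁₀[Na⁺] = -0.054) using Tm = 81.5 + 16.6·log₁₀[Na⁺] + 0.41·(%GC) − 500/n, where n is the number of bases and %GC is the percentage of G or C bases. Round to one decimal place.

86.3°C

Length n = 49. Scanning the sequence gives A=14, C=9, G=10, T=16.
G+C = 19, so %GC = 19/49 × 100 = 38.776%
Salt term: 16.6 × (-0.054) = -0.896
GC term: 0.41 × 38.776 = 15.898; length term: −500/49 = −10.204
Tm = 81.5 + (-0.896) + 15.898 − 10.204 = 86.298 → 86.3°C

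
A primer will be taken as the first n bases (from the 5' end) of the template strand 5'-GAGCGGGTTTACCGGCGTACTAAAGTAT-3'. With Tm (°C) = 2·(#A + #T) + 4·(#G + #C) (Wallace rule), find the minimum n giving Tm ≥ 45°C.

First 13 bases: GAGCGGGTTTACC → Tm = 42°C (< 45°C)
First 14 bases: GAGCGGGTTTACCG → Tm = 46°C (≥ 45°C)
Each additional base adds 2°C (A/T) or 4°C (G/C), so Tm is non-decreasing in n; n = 14 is the first length to reach 45°C.

n = 14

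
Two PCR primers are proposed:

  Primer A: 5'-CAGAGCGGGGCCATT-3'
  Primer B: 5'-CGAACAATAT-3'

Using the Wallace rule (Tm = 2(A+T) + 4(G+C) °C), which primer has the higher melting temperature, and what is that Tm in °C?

Primer A: A+T=5, G+C=10 → Tm = 2(5)+4(10) = 50°C
Primer B: A+T=7, G+C=3 → Tm = 2(7)+4(3) = 26°C
50°C vs 26°C → primer A is higher.

Primer A, 50°C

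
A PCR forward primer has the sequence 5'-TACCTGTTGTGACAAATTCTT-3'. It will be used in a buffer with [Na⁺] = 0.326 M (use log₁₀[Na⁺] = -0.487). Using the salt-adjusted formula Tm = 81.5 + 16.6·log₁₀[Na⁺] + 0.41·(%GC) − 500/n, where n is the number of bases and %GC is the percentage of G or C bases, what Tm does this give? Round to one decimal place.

63.3°C

Length n = 21. G=3, A=5, C=4, T=9
G+C = 7, so %GC = 7/21 × 100 = 33.333%
Salt term: 16.6 × (-0.487) = -8.084
GC term: 0.41 × 33.333 = 13.667; length term: −500/21 = −23.81
Tm = 81.5 + (-8.084) + 13.667 − 23.81 = 63.273 → 63.3°C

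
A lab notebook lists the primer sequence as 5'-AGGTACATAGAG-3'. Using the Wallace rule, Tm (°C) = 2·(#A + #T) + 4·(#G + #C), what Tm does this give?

Base counts: A=5, C=1, G=4, T=2
AT pairs contribute 7, GC pairs contribute 5.
Tm = 2(7) + 4(5) = 14 + 20 = 34°C

34°C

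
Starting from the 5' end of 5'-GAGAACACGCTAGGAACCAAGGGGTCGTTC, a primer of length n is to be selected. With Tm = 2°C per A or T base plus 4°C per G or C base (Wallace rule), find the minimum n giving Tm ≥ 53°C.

First 17 bases: GAGAACACGCTAGGAAC → Tm = 52°C (< 53°C)
First 18 bases: GAGAACACGCTAGGAACC → Tm = 56°C (≥ 53°C)
Since every base adds ≥2°C, Tm only increases with n, so the threshold is first crossed at n = 18.

n = 18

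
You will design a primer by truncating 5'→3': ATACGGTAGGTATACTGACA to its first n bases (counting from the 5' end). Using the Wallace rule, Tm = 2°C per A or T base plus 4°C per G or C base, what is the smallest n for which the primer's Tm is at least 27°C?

First 9 bases: ATACGGTAG → Tm = 26°C (< 27°C)
First 10 bases: ATACGGTAGG → Tm = 30°C (≥ 27°C)
Each additional base adds 2°C (A/T) or 4°C (G/C), so Tm is non-decreasing in n; n = 10 is the first length to reach 27°C.

n = 10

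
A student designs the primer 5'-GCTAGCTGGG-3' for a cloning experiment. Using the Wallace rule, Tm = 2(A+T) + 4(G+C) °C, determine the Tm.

34°C

Scanning the sequence gives A=1, T=2, C=2, G=5.
A+T = 3, G+C = 7
Tm = 2×3 + 4×7 = 34°C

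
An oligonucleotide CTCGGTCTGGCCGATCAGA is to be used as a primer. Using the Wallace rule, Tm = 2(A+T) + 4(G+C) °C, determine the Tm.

Base counts: C=6, G=6, A=3, T=4
A+T = 7, G+C = 12
Tm = 2(7) + 4(12) = 14 + 48 = 62°C

62°C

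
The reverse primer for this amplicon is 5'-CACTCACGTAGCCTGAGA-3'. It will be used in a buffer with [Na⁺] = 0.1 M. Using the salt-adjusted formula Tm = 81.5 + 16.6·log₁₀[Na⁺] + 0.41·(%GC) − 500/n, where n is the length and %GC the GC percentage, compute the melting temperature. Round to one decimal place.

Length n = 18. G=4, T=3, C=6, A=5
G+C = 10, so %GC = 10/18 × 100 = 55.556%
Salt term: 16.6 × (-1) = -16.6
GC term: 0.41 × 55.556 = 22.778; length term: −500/18 = −27.778
Tm = 81.5 + (-16.6) + 22.778 − 27.778 = 59.9 → 59.9°C

59.9°C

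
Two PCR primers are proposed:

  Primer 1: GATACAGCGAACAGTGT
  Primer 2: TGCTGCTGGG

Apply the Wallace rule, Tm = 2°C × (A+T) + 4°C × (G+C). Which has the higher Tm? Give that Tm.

Primer 1, 50°C

Primer 1: A+T=9, G+C=8 → Tm = 2(9)+4(8) = 50°C
Primer 2: A+T=3, G+C=7 → Tm = 2(3)+4(7) = 34°C
50°C vs 34°C → primer 1 is higher.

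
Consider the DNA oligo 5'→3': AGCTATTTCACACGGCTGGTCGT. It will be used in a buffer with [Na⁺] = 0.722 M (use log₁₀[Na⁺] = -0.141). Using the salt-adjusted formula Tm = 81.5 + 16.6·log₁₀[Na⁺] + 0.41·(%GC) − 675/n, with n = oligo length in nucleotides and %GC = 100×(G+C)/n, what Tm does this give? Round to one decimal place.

71.2°C

Length n = 23. Base counts: A=4, C=6, T=7, G=6
G+C = 12, so %GC = 12/23 × 100 = 52.174%
Salt term: 16.6 × (-0.141) = -2.341
GC term: 0.41 × 52.174 = 21.391; length term: −675/23 = −29.348
Tm = 81.5 + (-2.341) + 21.391 − 29.348 = 71.202 → 71.2°C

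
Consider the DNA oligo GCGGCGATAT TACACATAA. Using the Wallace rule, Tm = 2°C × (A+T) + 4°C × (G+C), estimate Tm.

T=4, G=4, A=7, C=4
AT pairs contribute 11, GC pairs contribute 8.
Tm = 2(11) + 4(8) = 22 + 32 = 54°C

54°C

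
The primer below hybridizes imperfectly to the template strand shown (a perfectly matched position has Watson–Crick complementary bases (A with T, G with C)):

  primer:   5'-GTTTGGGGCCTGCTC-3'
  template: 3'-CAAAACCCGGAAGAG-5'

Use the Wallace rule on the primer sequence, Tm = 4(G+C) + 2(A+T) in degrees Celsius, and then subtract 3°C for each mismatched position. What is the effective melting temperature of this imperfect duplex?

Primer base counts: A=0, T=5, G=6, C=4 → A+T=5, G+C=10
Perfect-match Tm = 2(5) + 4(10) = 10 + 40 = 50°C
Mismatches (positions where the bases are not complementary): 2 (at positions 5, 12)
Effective Tm = 50 − 2×3 = 50 − 6 = 44°C

44°C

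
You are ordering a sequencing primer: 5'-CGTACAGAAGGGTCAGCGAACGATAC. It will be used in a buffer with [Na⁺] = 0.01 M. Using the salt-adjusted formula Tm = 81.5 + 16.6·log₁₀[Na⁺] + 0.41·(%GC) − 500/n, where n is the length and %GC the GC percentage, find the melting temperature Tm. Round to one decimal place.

Length n = 26. Counting bases: A=9, C=6, T=3, G=8
G+C = 14, so %GC = 14/26 × 100 = 53.846%
Salt term: 16.6 × (-2) = -33.2
GC term: 0.41 × 53.846 = 22.077; length term: −500/26 = −19.231
Tm = 81.5 + (-33.2) + 22.077 − 19.231 = 51.146 → 51.1°C

51.1°C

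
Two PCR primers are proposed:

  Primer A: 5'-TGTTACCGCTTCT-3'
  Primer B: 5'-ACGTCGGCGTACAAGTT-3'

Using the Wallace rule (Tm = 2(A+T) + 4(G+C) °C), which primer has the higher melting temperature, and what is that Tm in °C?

Primer B, 52°C

Primer A: A+T=7, G+C=6 → Tm = 2(7)+4(6) = 38°C
Primer B: A+T=8, G+C=9 → Tm = 2(8)+4(9) = 52°C
38°C vs 52°C → primer B is higher.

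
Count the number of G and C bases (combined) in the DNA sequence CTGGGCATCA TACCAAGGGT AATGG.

13

Base counts: G=8, A=7, C=5, T=5
G+C = 8 + 5 = 13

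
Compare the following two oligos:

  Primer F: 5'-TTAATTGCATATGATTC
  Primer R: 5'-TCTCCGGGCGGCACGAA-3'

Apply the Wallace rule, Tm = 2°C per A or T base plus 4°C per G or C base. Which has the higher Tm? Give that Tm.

Primer F: A+T=13, G+C=4 → Tm = 2(13)+4(4) = 42°C
Primer R: A+T=5, G+C=12 → Tm = 2(5)+4(12) = 58°C
42°C vs 58°C → primer R is higher.

Primer R, 58°C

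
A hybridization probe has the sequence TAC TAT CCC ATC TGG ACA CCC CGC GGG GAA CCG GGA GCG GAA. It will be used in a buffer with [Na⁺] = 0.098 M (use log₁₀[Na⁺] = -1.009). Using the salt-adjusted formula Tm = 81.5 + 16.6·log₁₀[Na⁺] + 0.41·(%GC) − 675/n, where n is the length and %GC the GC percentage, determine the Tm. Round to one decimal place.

75.0°C

Length n = 42. Scanning the sequence gives G=13, C=14, T=5, A=10.
G+C = 27, so %GC = 27/42 × 100 = 64.286%
Salt term: 16.6 × (-1.009) = -16.749
GC term: 0.41 × 64.286 = 26.357; length term: −675/42 = −16.071
Tm = 81.5 + (-16.749) + 26.357 − 16.071 = 75.037 → 75.0°C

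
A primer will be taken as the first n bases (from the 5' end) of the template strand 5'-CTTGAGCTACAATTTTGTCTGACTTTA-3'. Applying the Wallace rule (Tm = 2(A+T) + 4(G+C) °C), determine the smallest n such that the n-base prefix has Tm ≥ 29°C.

First 9 bases: CTTGAGCTA → Tm = 26°C (< 29°C)
First 10 bases: CTTGAGCTAC → Tm = 30°C (≥ 29°C)
Each additional base adds 2°C (A/T) or 4°C (G/C), so Tm is non-decreasing in n; n = 10 is the first length to reach 29°C.

n = 10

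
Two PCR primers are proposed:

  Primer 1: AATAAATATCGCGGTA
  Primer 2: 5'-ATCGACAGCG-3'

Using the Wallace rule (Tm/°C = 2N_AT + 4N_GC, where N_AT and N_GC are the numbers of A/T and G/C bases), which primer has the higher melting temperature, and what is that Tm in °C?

Primer 1, 42°C

Primer 1: A+T=11, G+C=5 → Tm = 2(11)+4(5) = 42°C
Primer 2: A+T=4, G+C=6 → Tm = 2(4)+4(6) = 32°C
42°C vs 32°C → primer 1 is higher.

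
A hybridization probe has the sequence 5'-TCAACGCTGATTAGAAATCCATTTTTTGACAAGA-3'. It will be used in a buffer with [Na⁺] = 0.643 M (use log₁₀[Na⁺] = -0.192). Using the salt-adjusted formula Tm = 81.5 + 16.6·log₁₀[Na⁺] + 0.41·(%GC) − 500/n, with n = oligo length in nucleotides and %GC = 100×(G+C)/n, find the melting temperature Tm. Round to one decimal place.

Length n = 34. A=12, G=5, C=6, T=11
G+C = 11, so %GC = 11/34 × 100 = 32.353%
Salt term: 16.6 × (-0.192) = -3.187
GC term: 0.41 × 32.353 = 13.265; length term: −500/34 = −14.706
Tm = 81.5 + (-3.187) + 13.265 − 14.706 = 76.872 → 76.9°C

76.9°C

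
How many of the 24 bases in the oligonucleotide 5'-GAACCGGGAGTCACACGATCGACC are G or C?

Base counts: C=8, G=7, A=7, T=2
Total G or C: 7 + 8 = 15

15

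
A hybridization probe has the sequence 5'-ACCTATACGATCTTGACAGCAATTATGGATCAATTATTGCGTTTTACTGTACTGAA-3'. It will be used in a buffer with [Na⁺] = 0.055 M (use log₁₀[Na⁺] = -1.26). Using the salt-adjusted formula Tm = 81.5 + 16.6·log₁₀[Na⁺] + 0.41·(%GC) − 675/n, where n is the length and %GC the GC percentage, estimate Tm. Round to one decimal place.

Length n = 56. T=20, A=17, G=9, C=10
G+C = 19, so %GC = 19/56 × 100 = 33.929%
Salt term: 16.6 × (-1.26) = -20.916
GC term: 0.41 × 33.929 = 13.911; length term: −675/56 = −12.054
Tm = 81.5 + (-20.916) + 13.911 − 12.054 = 62.441 → 62.4°C

62.4°C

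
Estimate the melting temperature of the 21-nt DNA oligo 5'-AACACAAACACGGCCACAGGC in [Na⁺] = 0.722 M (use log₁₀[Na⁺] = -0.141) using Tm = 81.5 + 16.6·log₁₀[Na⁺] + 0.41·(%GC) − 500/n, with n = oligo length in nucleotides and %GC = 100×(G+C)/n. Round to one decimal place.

Length n = 21. Counting bases: C=8, G=4, A=9, T=0
G+C = 12, so %GC = 12/21 × 100 = 57.143%
Salt term: 16.6 × (-0.141) = -2.341
GC term: 0.41 × 57.143 = 23.429; length term: −500/21 = −23.81
Tm = 81.5 + (-2.341) + 23.429 − 23.81 = 78.778 → 78.8°C

78.8°C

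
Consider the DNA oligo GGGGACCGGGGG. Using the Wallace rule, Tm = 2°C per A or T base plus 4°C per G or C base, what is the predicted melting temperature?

46°C

Base counts: C=2, A=1, G=9, T=0
A+T = 1, G+C = 11
Tm = 2×1 + 4×11 = 46°C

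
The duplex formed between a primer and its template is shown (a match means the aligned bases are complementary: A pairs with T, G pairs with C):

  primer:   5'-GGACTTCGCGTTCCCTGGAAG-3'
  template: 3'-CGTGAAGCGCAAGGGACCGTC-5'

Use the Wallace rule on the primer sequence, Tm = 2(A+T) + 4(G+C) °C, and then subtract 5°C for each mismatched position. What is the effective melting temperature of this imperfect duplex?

Primer base counts: A=3, T=5, G=7, C=6 → A+T=8, G+C=13
Perfect-match Tm = 2(8) + 4(13) = 16 + 52 = 68°C
Mismatches (positions where the bases are not complementary): 2 (at positions 2, 19)
Effective Tm = 68 − 2×5 = 68 − 10 = 58°C

58°C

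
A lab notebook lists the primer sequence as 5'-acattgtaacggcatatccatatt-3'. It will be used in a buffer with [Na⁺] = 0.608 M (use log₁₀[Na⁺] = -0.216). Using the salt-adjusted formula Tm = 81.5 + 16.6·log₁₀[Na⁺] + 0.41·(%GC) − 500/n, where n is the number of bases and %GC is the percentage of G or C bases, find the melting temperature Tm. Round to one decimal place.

Length n = 24. Counting bases: G=3, A=8, C=5, T=8
G+C = 8, so %GC = 8/24 × 100 = 33.333%
Salt term: 16.6 × (-0.216) = -3.586
GC term: 0.41 × 33.333 = 13.667; length term: −500/24 = −20.833
Tm = 81.5 + (-3.586) + 13.667 − 20.833 = 70.748 → 70.7°C

70.7°C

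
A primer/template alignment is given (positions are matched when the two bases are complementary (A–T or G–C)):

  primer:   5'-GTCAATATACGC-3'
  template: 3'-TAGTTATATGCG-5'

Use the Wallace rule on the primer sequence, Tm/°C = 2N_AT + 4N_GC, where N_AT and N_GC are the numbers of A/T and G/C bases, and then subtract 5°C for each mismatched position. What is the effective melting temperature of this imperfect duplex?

29°C

Primer base counts: A=4, T=3, G=2, C=3 → A+T=7, G+C=5
Perfect-match Tm = 2(7) + 4(5) = 14 + 20 = 34°C
Mismatches (positions where the bases are not complementary): 1 (at position 1)
Effective Tm = 34 − 1×5 = 34 − 5 = 29°C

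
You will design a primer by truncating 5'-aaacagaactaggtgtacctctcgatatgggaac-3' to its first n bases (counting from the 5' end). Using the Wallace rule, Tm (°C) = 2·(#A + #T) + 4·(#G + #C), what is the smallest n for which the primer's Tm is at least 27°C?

n = 11

First 10 bases: AAACAGAACT → Tm = 26°C (< 27°C)
First 11 bases: AAACAGAACTA → Tm = 28°C (≥ 27°C)
Since every base adds ≥2°C, Tm only increases with n, so the threshold is first crossed at n = 11.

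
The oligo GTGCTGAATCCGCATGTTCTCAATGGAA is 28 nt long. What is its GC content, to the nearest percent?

Base counts: G=7, C=6, T=8, A=7
G+C = 7 + 6 = 13 out of 28 bases
%GC = 13/28 × 100 = 46.43% ≈ 46%

46%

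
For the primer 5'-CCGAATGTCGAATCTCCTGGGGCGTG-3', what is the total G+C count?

16

Base counts: C=7, A=4, G=9, T=6
Total G or C: 9 + 7 = 16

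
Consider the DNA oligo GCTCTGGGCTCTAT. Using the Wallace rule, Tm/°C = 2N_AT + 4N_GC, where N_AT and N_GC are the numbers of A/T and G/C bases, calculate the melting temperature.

44°C

Base counts: C=4, G=4, A=1, T=5
A+T = 6, G+C = 8
Tm = 2×6 + 4×8 = 44°C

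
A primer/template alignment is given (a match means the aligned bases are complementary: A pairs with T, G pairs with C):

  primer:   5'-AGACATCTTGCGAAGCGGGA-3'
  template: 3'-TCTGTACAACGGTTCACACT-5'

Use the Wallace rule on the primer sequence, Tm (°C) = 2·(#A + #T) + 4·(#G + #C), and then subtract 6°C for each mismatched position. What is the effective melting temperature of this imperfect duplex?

Primer base counts: A=6, T=3, G=7, C=4 → A+T=9, G+C=11
Perfect-match Tm = 2(9) + 4(11) = 18 + 44 = 62°C
Mismatches (positions where the bases are not complementary): 4 (at positions 7, 12, 16, 18)
Effective Tm = 62 − 4×6 = 62 − 24 = 38°C

38°C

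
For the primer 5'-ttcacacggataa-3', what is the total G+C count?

Scanning the sequence gives G=2, C=3, T=3, A=5.
G+C = 2 + 3 = 5

5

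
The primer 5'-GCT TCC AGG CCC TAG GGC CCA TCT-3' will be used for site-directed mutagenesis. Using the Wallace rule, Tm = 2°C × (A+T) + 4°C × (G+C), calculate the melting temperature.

Base counts: G=6, C=10, A=3, T=5
A+T = 8, G+C = 16
Tm = 2×8 + 4×16 = 80°C

80°C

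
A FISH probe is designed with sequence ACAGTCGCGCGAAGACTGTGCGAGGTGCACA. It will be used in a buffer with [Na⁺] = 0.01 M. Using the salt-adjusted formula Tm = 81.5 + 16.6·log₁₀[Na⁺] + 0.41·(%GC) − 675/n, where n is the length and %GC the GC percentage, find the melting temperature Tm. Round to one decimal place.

51.7°C

Length n = 31. Counting bases: G=11, A=8, T=4, C=8
G+C = 19, so %GC = 19/31 × 100 = 61.29%
Salt term: 16.6 × (-2) = -33.2
GC term: 0.41 × 61.29 = 25.129; length term: −675/31 = −21.774
Tm = 81.5 + (-33.2) + 25.129 − 21.774 = 51.655 → 51.7°C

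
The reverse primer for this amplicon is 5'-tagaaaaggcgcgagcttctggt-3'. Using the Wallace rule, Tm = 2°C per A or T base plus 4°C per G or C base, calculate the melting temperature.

Scanning the sequence gives C=4, A=6, T=5, G=8.
AT pairs contribute 11, GC pairs contribute 12.
Tm = 2(11) + 4(12) = 22 + 48 = 70°C

70°C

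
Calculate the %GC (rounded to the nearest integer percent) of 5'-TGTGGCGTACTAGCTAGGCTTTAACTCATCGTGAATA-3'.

43%

Counting bases: T=12, G=9, A=9, C=7
G+C = 9 + 7 = 16 out of 37 bases
%GC = 16/37 × 100 = 43.24% ≈ 43%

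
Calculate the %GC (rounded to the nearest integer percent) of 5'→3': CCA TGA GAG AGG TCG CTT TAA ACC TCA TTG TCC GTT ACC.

Scanning the sequence gives T=11, C=11, A=9, G=8.
G+C = 8 + 11 = 19 out of 39 bases
%GC = 19/39 × 100 = 48.72% ≈ 49%

49%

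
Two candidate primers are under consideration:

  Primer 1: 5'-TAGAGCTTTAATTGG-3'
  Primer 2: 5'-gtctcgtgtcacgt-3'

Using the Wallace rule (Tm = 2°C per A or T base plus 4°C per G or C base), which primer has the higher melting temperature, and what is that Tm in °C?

Primer 2, 44°C

Primer 1: A+T=10, G+C=5 → Tm = 2(10)+4(5) = 40°C
Primer 2: A+T=6, G+C=8 → Tm = 2(6)+4(8) = 44°C
40°C vs 44°C → primer 2 is higher.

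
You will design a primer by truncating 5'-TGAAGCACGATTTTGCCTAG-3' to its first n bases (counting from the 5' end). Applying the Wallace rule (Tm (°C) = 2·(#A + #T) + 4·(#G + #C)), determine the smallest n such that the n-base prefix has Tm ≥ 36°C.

First 12 bases: TGAAGCACGATT → Tm = 34°C (< 36°C)
First 13 bases: TGAAGCACGATTT → Tm = 36°C (≥ 36°C)
Since every base adds ≥2°C, Tm only increases with n, so the threshold is first crossed at n = 13.

n = 13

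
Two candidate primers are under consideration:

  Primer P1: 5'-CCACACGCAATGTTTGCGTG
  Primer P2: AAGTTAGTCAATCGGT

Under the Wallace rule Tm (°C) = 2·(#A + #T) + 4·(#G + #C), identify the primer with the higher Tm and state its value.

Primer P1, 62°C

Primer P1: A+T=9, G+C=11 → Tm = 2(9)+4(11) = 62°C
Primer P2: A+T=10, G+C=6 → Tm = 2(10)+4(6) = 44°C
62°C vs 44°C → primer P1 is higher.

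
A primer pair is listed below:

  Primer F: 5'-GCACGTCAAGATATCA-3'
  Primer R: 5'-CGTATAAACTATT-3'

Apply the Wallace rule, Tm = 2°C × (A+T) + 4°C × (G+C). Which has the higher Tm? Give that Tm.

Primer F, 46°C

Primer F: A+T=9, G+C=7 → Tm = 2(9)+4(7) = 46°C
Primer R: A+T=10, G+C=3 → Tm = 2(10)+4(3) = 32°C
46°C vs 32°C → primer F is higher.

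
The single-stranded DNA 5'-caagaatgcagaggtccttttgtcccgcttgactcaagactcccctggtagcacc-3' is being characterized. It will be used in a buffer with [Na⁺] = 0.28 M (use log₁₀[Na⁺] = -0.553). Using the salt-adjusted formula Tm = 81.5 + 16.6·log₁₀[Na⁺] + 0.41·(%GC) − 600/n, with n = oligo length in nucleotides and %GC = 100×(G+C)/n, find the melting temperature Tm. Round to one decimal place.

Length n = 55. Scanning the sequence gives A=12, G=12, C=18, T=13.
G+C = 30, so %GC = 30/55 × 100 = 54.545%
Salt term: 16.6 × (-0.553) = -9.18
GC term: 0.41 × 54.545 = 22.363; length term: −600/55 = −10.909
Tm = 81.5 + (-9.18) + 22.363 − 10.909 = 83.774 → 83.8°C

83.8°C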